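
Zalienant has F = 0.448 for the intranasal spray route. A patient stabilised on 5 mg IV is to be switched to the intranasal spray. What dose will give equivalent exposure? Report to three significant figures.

D_intranasal = 11.2 mg

For equal systemic exposure: F × D_ev = D_iv
D_ev = D_iv / F = 5 / 0.448 = 11.1607 mg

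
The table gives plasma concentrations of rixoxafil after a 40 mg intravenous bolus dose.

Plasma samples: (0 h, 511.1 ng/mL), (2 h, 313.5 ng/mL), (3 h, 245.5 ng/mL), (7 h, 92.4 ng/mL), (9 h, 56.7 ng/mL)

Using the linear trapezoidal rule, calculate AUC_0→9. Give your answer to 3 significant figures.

AUC = 1930 ng/mL·h

Trapezoidal AUC_0→9:
  [0→2]: (511.1+313.5)/2 × 2 = 824.6
  [2→3]: (313.5+245.5)/2 × 1 = 279.5
  [3→7]: (245.5+92.4)/2 × 4 = 675.8
  [7→9]: (92.4+56.7)/2 × 2 = 149.1
  Sum = 1929.0 ng/mL·h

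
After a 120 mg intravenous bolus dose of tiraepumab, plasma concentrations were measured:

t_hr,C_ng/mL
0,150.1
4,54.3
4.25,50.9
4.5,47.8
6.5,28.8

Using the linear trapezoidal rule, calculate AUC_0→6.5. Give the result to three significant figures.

Trapezoidal AUC_0→6.5:
  [0→4]: (150.1+54.3)/2 × 4 = 408.8
  [4→4.25]: (54.3+50.9)/2 × 0.25 = 13.15
  [4.25→4.5]: (50.9+47.8)/2 × 0.25 = 12.3375
  [4.5→6.5]: (47.8+28.8)/2 × 2 = 76.6
  Sum = 510.8875 ng/mL·hr

AUC = 511 ng/mL·hr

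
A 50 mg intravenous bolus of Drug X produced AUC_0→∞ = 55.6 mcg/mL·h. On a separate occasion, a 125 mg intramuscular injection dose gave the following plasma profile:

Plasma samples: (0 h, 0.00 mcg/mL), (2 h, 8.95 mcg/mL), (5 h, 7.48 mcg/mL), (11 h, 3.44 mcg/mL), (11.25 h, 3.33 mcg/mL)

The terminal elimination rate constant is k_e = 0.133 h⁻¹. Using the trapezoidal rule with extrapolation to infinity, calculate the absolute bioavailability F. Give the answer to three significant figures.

Trapezoidal AUC_0→11.25 (intramuscular injection):
  [0→2]: (0.00+8.95)/2 × 2 = 8.95
  [2→5]: (8.95+7.48)/2 × 3 = 24.645
  [5→11]: (7.48+3.44)/2 × 6 = 32.76
  [11→11.25]: (3.44+3.33)/2 × 0.25 = 0.84625
  Sum = 67.20125 mcg/mL·h
Tail: C_last/k_e = 3.33/0.133 = 25.038
AUC_0→∞ (intramuscular injection) = 67.20125 + 25.038 = 92.23925 mcg/mL·h
F = (AUC_ev/D_ev)/(AUC_iv/D_iv) = (92.23925/125)/(55.6/50) = 0.737914/1.112 = 0.6636

F = 0.664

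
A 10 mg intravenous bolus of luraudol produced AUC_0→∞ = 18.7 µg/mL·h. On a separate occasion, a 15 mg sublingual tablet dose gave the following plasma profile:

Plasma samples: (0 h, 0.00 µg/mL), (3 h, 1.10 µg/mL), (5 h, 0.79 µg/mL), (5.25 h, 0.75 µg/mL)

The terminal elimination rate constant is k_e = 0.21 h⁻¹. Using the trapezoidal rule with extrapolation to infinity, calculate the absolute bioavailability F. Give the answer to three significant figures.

Trapezoidal AUC_0→5.25 (sublingual tablet):
  [0→3]: (0.00+1.10)/2 × 3 = 1.65
  [3→5]: (1.10+0.79)/2 × 2 = 1.89
  [5→5.25]: (0.79+0.75)/2 × 0.25 = 0.1925
  Sum = 3.7325 µg/mL·h
Tail: C_last/k_e = 0.75/0.21 = 3.571
AUC_0→∞ (sublingual tablet) = 3.7325 + 3.571 = 7.3035 µg/mL·h
F = (AUC_ev/D_ev)/(AUC_iv/D_iv) = (7.3035/15)/(18.7/10) = 0.4869/1.87 = 0.2604

F = 0.260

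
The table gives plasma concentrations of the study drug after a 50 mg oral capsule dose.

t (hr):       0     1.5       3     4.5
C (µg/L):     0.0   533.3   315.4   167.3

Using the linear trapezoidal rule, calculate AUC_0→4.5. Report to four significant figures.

AUC = 1399 µg/L·hr

Trapezoidal AUC_0→4.5:
  [0→1.5]: (0.0+533.3)/2 × 1.5 = 399.975
  [1.5→3]: (533.3+315.4)/2 × 1.5 = 636.525
  [3→4.5]: (315.4+167.3)/2 × 1.5 = 362.025
  Sum = 1398.525 µg/L·hr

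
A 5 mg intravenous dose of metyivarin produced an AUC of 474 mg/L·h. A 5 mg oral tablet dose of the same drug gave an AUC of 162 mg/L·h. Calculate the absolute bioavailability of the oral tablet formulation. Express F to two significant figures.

F = (AUC_ev / D_ev) / (AUC_iv / D_iv)
  = (162/5) / (474/5)
  = 32.4 / 94.8 = 0.3418

F = 0.34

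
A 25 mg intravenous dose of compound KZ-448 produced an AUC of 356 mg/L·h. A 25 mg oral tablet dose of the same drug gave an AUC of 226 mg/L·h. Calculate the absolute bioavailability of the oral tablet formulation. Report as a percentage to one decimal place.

F = (AUC_ev / D_ev) / (AUC_iv / D_iv)
  = (226/25) / (356/25)
  = 9.04 / 14.24 = 0.6348
  = 63.48%

F = 63.5%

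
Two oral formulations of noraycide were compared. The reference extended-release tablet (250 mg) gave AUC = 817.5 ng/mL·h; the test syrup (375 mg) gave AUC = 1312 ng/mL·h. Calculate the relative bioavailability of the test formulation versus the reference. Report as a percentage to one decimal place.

F_rel = 107.0%

F_rel = (AUC_test/D_test) / (AUC_ref/D_ref)
      = (1312/375) / (817.5/250)
      = 3.49867 / 3.27 = 1.0699 = 106.99%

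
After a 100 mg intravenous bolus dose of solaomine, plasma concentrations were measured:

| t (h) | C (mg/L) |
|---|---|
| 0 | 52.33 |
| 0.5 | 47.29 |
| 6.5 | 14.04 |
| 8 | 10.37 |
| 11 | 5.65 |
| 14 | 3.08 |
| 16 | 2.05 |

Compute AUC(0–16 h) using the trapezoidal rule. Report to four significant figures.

Trapezoidal AUC_0→16:
  [0→0.5]: (52.33+47.29)/2 × 0.5 = 24.905
  [0.5→6.5]: (47.29+14.04)/2 × 6 = 183.99
  [6.5→8]: (14.04+10.37)/2 × 1.5 = 18.3075
  [8→11]: (10.37+5.65)/2 × 3 = 24.03
  [11→14]: (5.65+3.08)/2 × 3 = 13.095
  [14→16]: (3.08+2.05)/2 × 2 = 5.13
  Sum = 269.4575 mg/L·h

AUC = 269.5 mg/L·h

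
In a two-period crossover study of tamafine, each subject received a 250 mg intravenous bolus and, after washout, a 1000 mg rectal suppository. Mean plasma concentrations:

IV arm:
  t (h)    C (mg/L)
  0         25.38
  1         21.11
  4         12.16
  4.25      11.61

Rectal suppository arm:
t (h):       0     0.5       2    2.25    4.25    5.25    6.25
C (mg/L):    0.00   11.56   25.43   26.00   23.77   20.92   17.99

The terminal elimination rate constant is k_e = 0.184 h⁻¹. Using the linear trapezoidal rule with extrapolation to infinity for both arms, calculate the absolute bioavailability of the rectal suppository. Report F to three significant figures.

Trapezoidal AUC_0→4.25 (IV):
  [0→1]: (25.38+21.11)/2 × 1 = 23.245
  [1→4]: (21.11+12.16)/2 × 3 = 49.905
  [4→4.25]: (12.16+11.61)/2 × 0.25 = 2.97125
  Sum = 76.12125 mg/L·h
IV tail: 11.61/0.184 = 63.098; AUC_iv,0→∞ = 76.12125 + 63.098 = 139.21925 mg/L·h
Trapezoidal AUC_0→6.25 (rectal suppository):
  [0→0.5]: (0.00+11.56)/2 × 0.5 = 2.89
  [0.5→2]: (11.56+25.43)/2 × 1.5 = 27.7425
  [2→2.25]: (25.43+26.00)/2 × 0.25 = 6.42875
  [2.25→4.25]: (26.00+23.77)/2 × 2 = 49.77
  [4.25→5.25]: (23.77+20.92)/2 × 1 = 22.345
  [5.25→6.25]: (20.92+17.99)/2 × 1 = 19.455
  Sum = 128.63125 mg/L·h
rectal suppository tail: 17.99/0.184 = 97.772; AUC_ev,0→∞ = 128.63125 + 97.772 = 226.40325 mg/L·h
F = (AUC_ev/D_ev)/(AUC_iv/D_iv) = (226.40325/1000)/(139.21925/250) = 0.22640325/0.556877 = 0.4066

F = 0.407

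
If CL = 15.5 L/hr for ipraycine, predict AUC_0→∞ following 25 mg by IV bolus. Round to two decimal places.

AUC_0→∞ = Dose_iv / CL
        = 25 / 15.5 = 1.6129 mg/L·hr

AUC = 1.61 mg/L·hr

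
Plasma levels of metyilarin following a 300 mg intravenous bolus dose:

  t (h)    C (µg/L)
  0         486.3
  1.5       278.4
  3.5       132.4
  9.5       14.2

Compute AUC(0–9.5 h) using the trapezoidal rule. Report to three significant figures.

AUC = 1420 µg/L·h

Trapezoidal AUC_0→9.5:
  [0→1.5]: (486.3+278.4)/2 × 1.5 = 573.525
  [1.5→3.5]: (278.4+132.4)/2 × 2 = 410.8
  [3.5→9.5]: (132.4+14.2)/2 × 6 = 439.8
  Sum = 1424.125 µg/L·h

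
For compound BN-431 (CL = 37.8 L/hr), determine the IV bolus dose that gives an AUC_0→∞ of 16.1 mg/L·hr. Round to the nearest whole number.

Dose_iv = CL × AUC_0→∞
     = 37.8 × 16.1 = 608.58 mg

Dose = 609 mg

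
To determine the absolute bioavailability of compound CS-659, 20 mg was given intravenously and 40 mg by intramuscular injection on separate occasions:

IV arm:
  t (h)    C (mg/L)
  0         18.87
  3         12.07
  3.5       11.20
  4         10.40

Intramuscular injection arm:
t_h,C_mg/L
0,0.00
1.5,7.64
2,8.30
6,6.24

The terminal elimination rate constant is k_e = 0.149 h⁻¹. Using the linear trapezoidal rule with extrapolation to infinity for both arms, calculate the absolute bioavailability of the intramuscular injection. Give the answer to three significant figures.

F = 0.317

Trapezoidal AUC_0→4 (IV):
  [0→3]: (18.87+12.07)/2 × 3 = 46.41
  [3→3.5]: (12.07+11.20)/2 × 0.5 = 5.8175
  [3.5→4]: (11.20+10.40)/2 × 0.5 = 5.4
  Sum = 57.6275 mg/L·h
IV tail: 10.40/0.149 = 69.799; AUC_iv,0→∞ = 57.6275 + 69.799 = 127.4265 mg/L·h
Trapezoidal AUC_0→6 (intramuscular injection):
  [0→1.5]: (0.00+7.64)/2 × 1.5 = 5.73
  [1.5→2]: (7.64+8.30)/2 × 0.5 = 3.985
  [2→6]: (8.30+6.24)/2 × 4 = 29.08
  Sum = 38.795 mg/L·h
intramuscular injection tail: 6.24/0.149 = 41.879; AUC_ev,0→∞ = 38.795 + 41.879 = 80.674 mg/L·h
F = (AUC_ev/D_ev)/(AUC_iv/D_iv) = (80.674/40)/(127.4265/20) = 2.01685/6.371325 = 0.3166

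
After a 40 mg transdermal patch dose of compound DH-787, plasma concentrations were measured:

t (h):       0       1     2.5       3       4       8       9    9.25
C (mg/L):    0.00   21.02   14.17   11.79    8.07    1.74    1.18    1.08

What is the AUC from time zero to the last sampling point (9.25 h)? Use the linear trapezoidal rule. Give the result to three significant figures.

Trapezoidal AUC_0→9.25:
  [0→1]: (0.00+21.02)/2 × 1 = 10.51
  [1→2.5]: (21.02+14.17)/2 × 1.5 = 26.3925
  [2.5→3]: (14.17+11.79)/2 × 0.5 = 6.49
  [3→4]: (11.79+8.07)/2 × 1 = 9.93
  [4→8]: (8.07+1.74)/2 × 4 = 19.62
  [8→9]: (1.74+1.18)/2 × 1 = 1.46
  [9→9.25]: (1.18+1.08)/2 × 0.25 = 0.2825
  Sum = 74.685 mg/L·h

AUC = 74.7 mg/L·h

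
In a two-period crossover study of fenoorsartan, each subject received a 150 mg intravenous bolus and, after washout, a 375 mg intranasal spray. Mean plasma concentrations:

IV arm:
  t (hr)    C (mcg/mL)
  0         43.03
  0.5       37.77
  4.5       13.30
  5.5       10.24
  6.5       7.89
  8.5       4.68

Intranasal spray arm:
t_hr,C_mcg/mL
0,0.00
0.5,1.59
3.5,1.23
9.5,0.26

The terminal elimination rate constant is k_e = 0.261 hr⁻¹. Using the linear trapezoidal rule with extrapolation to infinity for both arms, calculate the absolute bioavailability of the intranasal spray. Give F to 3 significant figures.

F = 0.0232

Trapezoidal AUC_0→8.5 (IV):
  [0→0.5]: (43.03+37.77)/2 × 0.5 = 20.2
  [0.5→4.5]: (37.77+13.30)/2 × 4 = 102.14
  [4.5→5.5]: (13.30+10.24)/2 × 1 = 11.77
  [5.5→6.5]: (10.24+7.89)/2 × 1 = 9.065
  [6.5→8.5]: (7.89+4.68)/2 × 2 = 12.57
  Sum = 155.745 mcg/mL·hr
IV tail: 4.68/0.261 = 17.931; AUC_iv,0→∞ = 155.745 + 17.931 = 173.676 mcg/mL·hr
Trapezoidal AUC_0→9.5 (intranasal spray):
  [0→0.5]: (0.00+1.59)/2 × 0.5 = 0.3975
  [0.5→3.5]: (1.59+1.23)/2 × 3 = 4.23
  [3.5→9.5]: (1.23+0.26)/2 × 6 = 4.47
  Sum = 9.0975 mcg/mL·hr
intranasal spray tail: 0.26/0.261 = 0.996; AUC_ev,0→∞ = 9.0975 + 0.996 = 10.0935 mcg/mL·hr
F = (AUC_ev/D_ev)/(AUC_iv/D_iv) = (10.0935/375)/(173.676/150) = 0.026916/1.15784 = 0.0232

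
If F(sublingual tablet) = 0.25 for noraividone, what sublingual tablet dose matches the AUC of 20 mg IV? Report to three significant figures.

D_sublingual = 80.0 mg

For equal systemic exposure: F × D_ev = D_iv
D_ev = D_iv / F = 20 / 0.25 = 80 mg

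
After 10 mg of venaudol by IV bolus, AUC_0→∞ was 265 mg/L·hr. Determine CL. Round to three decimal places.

CL = 0.038 L/hr

CL = Dose_iv / AUC_0→∞
   = 10 / 265 = 0.0377358 L/hr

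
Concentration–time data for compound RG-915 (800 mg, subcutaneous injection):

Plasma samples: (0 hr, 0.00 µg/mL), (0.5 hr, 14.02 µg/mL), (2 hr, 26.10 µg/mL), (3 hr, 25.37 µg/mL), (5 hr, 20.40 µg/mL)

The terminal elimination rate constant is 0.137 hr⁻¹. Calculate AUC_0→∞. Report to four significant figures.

Trapezoidal AUC_0→5:
  [0→0.5]: (0.00+14.02)/2 × 0.5 = 3.505
  [0.5→2]: (14.02+26.10)/2 × 1.5 = 30.09
  [2→3]: (26.10+25.37)/2 × 1 = 25.735
  [3→5]: (25.37+20.40)/2 × 2 = 45.77
  Sum = 105.1 µg/mL·hr
Extrapolated tail: C_last / k_e = 20.40 / 0.137 = 148.905
AUC_0→∞ = 105.1 + 148.905 = 254.005 µg/mL·hr

AUC = 254.0 µg/mL·hr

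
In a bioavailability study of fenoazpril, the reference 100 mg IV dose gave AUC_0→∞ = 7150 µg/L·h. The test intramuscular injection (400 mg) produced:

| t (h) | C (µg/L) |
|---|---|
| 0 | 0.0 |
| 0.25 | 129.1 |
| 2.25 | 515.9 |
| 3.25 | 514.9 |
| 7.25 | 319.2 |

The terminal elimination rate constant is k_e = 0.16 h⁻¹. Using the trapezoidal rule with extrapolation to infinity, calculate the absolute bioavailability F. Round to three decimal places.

Trapezoidal AUC_0→7.25 (intramuscular injection):
  [0→0.25]: (0.0+129.1)/2 × 0.25 = 16.1375
  [0.25→2.25]: (129.1+515.9)/2 × 2 = 645.0
  [2.25→3.25]: (515.9+514.9)/2 × 1 = 515.4
  [3.25→7.25]: (514.9+319.2)/2 × 4 = 1668.2
  Sum = 2844.7375 µg/L·h
Tail: C_last/k_e = 319.2/0.16 = 1995.000
AUC_0→∞ (intramuscular injection) = 2844.7375 + 1995.000 = 4839.7375 µg/L·h
F = (AUC_ev/D_ev)/(AUC_iv/D_iv) = (4839.7375/400)/(7150/100) = 12.0993/71.5 = 0.1692

F = 0.169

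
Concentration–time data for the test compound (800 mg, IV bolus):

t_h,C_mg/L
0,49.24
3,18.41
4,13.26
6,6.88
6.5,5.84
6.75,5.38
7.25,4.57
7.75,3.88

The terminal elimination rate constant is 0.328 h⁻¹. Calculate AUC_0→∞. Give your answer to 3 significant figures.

AUC = 158 mg/L·h

Trapezoidal AUC_0→7.75:
  [0→3]: (49.24+18.41)/2 × 3 = 101.475
  [3→4]: (18.41+13.26)/2 × 1 = 15.835
  [4→6]: (13.26+6.88)/2 × 2 = 20.14
  [6→6.5]: (6.88+5.84)/2 × 0.5 = 3.18
  [6.5→6.75]: (5.84+5.38)/2 × 0.25 = 1.4025
  [6.75→7.25]: (5.38+4.57)/2 × 0.5 = 2.4875
  [7.25→7.75]: (4.57+3.88)/2 × 0.5 = 2.1125
  Sum = 146.6325 mg/L·h
Extrapolated tail: C_last / k_e = 3.88 / 0.328 = 11.829
AUC_0→∞ = 146.6325 + 11.829 = 158.4615 mg/L·h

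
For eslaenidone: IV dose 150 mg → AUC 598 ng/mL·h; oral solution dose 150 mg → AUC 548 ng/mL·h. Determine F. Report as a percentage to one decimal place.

F = 91.6%

F = (AUC_ev / D_ev) / (AUC_iv / D_iv)
  = (548/150) / (598/150)
  = 3.65333 / 3.98667 = 0.9164
  = 91.64%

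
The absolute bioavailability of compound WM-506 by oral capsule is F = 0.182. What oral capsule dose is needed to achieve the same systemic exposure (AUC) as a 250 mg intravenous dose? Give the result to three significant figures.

For equal systemic exposure: F × D_ev = D_iv
D_ev = D_iv / F = 250 / 0.182 = 1373.63 mg

D_oral = 1370 mg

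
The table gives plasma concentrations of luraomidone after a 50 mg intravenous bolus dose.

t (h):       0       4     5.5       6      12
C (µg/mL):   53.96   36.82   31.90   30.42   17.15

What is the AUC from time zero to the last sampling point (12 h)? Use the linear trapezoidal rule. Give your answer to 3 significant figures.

AUC = 391 µg/mL·h

Trapezoidal AUC_0→12:
  [0→4]: (53.96+36.82)/2 × 4 = 181.56
  [4→5.5]: (36.82+31.90)/2 × 1.5 = 51.54
  [5.5→6]: (31.90+30.42)/2 × 0.5 = 15.58
  [6→12]: (30.42+17.15)/2 × 6 = 142.71
  Sum = 391.39 µg/mL·h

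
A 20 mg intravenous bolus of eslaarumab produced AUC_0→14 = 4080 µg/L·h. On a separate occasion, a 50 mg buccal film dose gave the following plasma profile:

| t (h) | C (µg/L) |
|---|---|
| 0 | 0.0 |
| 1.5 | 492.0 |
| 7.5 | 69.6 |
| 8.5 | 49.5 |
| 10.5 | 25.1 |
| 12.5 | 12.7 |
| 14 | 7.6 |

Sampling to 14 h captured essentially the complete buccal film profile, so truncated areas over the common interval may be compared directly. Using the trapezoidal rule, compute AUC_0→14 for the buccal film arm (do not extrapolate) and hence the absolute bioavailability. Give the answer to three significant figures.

Trapezoidal AUC_0→14 (buccal film):
  [0→1.5]: (0.0+492.0)/2 × 1.5 = 369.0
  [1.5→7.5]: (492.0+69.6)/2 × 6 = 1684.8
  [7.5→8.5]: (69.6+49.5)/2 × 1 = 59.55
  [8.5→10.5]: (49.5+25.1)/2 × 2 = 74.6
  [10.5→12.5]: (25.1+12.7)/2 × 2 = 37.8
  [12.5→14]: (12.7+7.6)/2 × 1.5 = 15.225
  Sum = 2240.975 µg/L·h
F = (AUC_ev/D_ev)/(AUC_iv/D_iv) = (2240.975/50)/(4080/20) = 44.8195/204 = 0.2197

F = 0.220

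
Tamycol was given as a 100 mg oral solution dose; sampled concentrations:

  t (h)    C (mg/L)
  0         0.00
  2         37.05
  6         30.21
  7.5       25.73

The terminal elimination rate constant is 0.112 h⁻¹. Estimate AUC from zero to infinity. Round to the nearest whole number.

Trapezoidal AUC_0→7.5:
  [0→2]: (0.00+37.05)/2 × 2 = 37.05
  [2→6]: (37.05+30.21)/2 × 4 = 134.52
  [6→7.5]: (30.21+25.73)/2 × 1.5 = 41.955
  Sum = 213.525 mg/L·h
Extrapolated tail: C_last / k_e = 25.73 / 0.112 = 229.732
AUC_0→∞ = 213.525 + 229.732 = 443.257 mg/L·h

AUC = 443 mg/L·h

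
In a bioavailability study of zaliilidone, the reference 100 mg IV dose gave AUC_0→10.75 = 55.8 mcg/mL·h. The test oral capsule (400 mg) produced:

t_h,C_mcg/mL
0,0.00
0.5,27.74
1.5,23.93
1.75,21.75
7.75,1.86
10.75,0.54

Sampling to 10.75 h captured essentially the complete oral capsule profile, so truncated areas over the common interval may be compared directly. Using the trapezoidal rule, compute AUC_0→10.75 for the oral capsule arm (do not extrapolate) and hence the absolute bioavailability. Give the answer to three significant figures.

Trapezoidal AUC_0→10.75 (oral capsule):
  [0→0.5]: (0.00+27.74)/2 × 0.5 = 6.935
  [0.5→1.5]: (27.74+23.93)/2 × 1 = 25.835
  [1.5→1.75]: (23.93+21.75)/2 × 0.25 = 5.71
  [1.75→7.75]: (21.75+1.86)/2 × 6 = 70.83
  [7.75→10.75]: (1.86+0.54)/2 × 3 = 3.6
  Sum = 112.91 mcg/mL·h
F = (AUC_ev/D_ev)/(AUC_iv/D_iv) = (112.91/400)/(55.8/100) = 0.282275/0.558 = 0.5059

F = 0.506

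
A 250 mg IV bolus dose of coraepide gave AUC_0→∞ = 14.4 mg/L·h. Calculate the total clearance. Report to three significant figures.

CL = 17.4 L/h

CL = Dose_iv / AUC_0→∞
   = 250 / 14.4 = 17.3611 L/h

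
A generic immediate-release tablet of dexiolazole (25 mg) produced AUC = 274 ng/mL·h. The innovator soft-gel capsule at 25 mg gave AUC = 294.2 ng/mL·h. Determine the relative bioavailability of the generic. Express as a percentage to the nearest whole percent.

F_rel = (AUC_test/D_test) / (AUC_ref/D_ref)
      = (274/25) / (294.2/25)
      = 10.96 / 11.768 = 0.9313 = 93.13%

F_rel = 93%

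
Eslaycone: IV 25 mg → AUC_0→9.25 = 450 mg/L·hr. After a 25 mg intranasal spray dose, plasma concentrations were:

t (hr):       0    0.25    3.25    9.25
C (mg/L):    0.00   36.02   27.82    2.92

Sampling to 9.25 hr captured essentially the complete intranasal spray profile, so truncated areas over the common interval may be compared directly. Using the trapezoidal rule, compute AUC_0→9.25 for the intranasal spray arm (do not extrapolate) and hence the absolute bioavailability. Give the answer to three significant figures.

Trapezoidal AUC_0→9.25 (intranasal spray):
  [0→0.25]: (0.00+36.02)/2 × 0.25 = 4.5025
  [0.25→3.25]: (36.02+27.82)/2 × 3 = 95.76
  [3.25→9.25]: (27.82+2.92)/2 × 6 = 92.22
  Sum = 192.4825 mg/L·hr
F = (AUC_ev/D_ev)/(AUC_iv/D_iv) = (192.4825/25)/(450/25) = 7.6993/18 = 0.4277

F = 0.428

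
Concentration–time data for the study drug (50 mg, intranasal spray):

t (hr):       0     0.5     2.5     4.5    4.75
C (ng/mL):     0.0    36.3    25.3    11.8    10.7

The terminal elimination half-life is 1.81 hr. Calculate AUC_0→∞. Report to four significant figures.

Trapezoidal AUC_0→4.75:
  [0→0.5]: (0.0+36.3)/2 × 0.5 = 9.075
  [0.5→2.5]: (36.3+25.3)/2 × 2 = 61.6
  [2.5→4.5]: (25.3+11.8)/2 × 2 = 37.1
  [4.5→4.75]: (11.8+10.7)/2 × 0.25 = 2.8125
  Sum = 110.5875 ng/mL·hr
k_e = ln2 / t½ = 0.693147 / 1.81 = 0.3830 hr^-1
Extrapolated tail: C_last / k_e = 10.7 / 0.383 = 27.937
AUC_0→∞ = 110.5875 + 27.937 = 138.5245 ng/mL·hr

AUC = 138.5 ng/mL·hr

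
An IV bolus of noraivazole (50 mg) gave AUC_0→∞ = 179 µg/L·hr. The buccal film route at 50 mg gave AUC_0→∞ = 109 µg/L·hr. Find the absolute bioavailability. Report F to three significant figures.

F = 0.609

F = (AUC_ev / D_ev) / (AUC_iv / D_iv)
  = (109/50) / (179/50)
  = 2.18 / 3.58 = 0.6089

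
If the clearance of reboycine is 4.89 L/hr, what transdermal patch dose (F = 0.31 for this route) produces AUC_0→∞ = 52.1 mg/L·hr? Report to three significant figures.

Dose = 822 mg

Dose = CL × AUC_0→∞ / F
     = 4.89 × 52.1 / 0.31 = 821.835 mg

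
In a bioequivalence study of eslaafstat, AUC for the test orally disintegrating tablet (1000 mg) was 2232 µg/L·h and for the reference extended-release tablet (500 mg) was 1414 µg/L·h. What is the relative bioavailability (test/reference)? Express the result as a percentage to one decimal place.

F_rel = (AUC_test/D_test) / (AUC_ref/D_ref)
      = (2232/1000) / (1414/500)
      = 2.232 / 2.828 = 0.7893 = 78.93%

F_rel = 78.9%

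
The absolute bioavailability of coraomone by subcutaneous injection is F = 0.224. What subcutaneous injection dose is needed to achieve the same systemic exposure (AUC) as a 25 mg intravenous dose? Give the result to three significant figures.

D_subcutaneous = 112 mg

For equal systemic exposure: F × D_ev = D_iv
D_ev = D_iv / F = 25 / 0.224 = 111.607 mg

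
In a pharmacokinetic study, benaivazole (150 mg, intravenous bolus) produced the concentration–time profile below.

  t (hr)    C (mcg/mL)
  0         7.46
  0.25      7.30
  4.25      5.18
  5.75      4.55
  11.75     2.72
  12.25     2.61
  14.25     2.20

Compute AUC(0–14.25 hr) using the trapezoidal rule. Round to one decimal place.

AUC = 62.1 mcg/mL·hr

Trapezoidal AUC_0→14.25:
  [0→0.25]: (7.46+7.30)/2 × 0.25 = 1.845
  [0.25→4.25]: (7.30+5.18)/2 × 4 = 24.96
  [4.25→5.75]: (5.18+4.55)/2 × 1.5 = 7.2975
  [5.75→11.75]: (4.55+2.72)/2 × 6 = 21.81
  [11.75→12.25]: (2.72+2.61)/2 × 0.5 = 1.3325
  [12.25→14.25]: (2.61+2.20)/2 × 2 = 4.81
  Sum = 62.055 mcg/mL·hr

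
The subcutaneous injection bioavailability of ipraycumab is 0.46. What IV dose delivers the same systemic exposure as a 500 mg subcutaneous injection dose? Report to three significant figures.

D_iv = 230 mg

Systemic exposure from an extravascular dose = F × D_ev, so the equivalent IV dose is F × D_ev.
D_iv = F × D_ev = 0.46 × 500 = 230 mg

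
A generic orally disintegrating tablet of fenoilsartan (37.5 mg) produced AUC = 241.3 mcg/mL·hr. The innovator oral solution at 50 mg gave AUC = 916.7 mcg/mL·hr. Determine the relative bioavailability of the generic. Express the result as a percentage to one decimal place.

F_rel = (AUC_test/D_test) / (AUC_ref/D_ref)
      = (241.3/37.5) / (916.7/50)
      = 6.43467 / 18.334 = 0.3510 = 35.10%

F_rel = 35.1%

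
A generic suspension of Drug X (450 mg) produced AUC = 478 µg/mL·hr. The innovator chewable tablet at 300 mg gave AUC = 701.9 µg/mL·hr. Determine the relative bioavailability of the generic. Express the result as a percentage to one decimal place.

F_rel = 45.4%

F_rel = (AUC_test/D_test) / (AUC_ref/D_ref)
      = (478/450) / (701.9/300)
      = 1.06222 / 2.33967 = 0.4540 = 45.40%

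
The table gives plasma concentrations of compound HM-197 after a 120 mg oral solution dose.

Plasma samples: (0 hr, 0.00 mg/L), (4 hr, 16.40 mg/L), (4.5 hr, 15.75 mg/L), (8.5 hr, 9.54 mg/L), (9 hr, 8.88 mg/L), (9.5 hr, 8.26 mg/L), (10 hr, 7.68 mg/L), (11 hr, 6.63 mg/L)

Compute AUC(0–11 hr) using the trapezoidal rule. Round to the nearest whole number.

Trapezoidal AUC_0→11:
  [0→4]: (0.00+16.40)/2 × 4 = 32.8
  [4→4.5]: (16.40+15.75)/2 × 0.5 = 8.0375
  [4.5→8.5]: (15.75+9.54)/2 × 4 = 50.58
  [8.5→9]: (9.54+8.88)/2 × 0.5 = 4.605
  [9→9.5]: (8.88+8.26)/2 × 0.5 = 4.285
  [9.5→10]: (8.26+7.68)/2 × 0.5 = 3.985
  [10→11]: (7.68+6.63)/2 × 1 = 7.155
  Sum = 111.4475 mg/L·hr

AUC = 111 mg/L·hr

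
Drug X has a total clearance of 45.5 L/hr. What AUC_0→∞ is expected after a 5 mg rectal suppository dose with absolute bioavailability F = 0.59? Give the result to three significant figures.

AUC = 0.0648 mg/L·hr

AUC_0→∞ = F × Dose / CL
        = 0.59 × 5 / 45.5 = 0.0648352 mg/L·hr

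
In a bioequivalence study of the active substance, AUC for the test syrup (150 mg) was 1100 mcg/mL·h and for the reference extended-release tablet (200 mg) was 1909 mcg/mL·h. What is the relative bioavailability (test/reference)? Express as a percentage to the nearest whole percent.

F_rel = 77%

F_rel = (AUC_test/D_test) / (AUC_ref/D_ref)
      = (1100/150) / (1909/200)
      = 7.33333 / 9.545 = 0.7683 = 76.83%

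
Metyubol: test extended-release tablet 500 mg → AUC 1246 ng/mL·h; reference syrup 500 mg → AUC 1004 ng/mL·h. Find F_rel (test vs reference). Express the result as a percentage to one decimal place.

F_rel = 124.1%

F_rel = (AUC_test/D_test) / (AUC_ref/D_ref)
      = (1246/500) / (1004/500)
      = 2.492 / 2.008 = 1.2410 = 124.10%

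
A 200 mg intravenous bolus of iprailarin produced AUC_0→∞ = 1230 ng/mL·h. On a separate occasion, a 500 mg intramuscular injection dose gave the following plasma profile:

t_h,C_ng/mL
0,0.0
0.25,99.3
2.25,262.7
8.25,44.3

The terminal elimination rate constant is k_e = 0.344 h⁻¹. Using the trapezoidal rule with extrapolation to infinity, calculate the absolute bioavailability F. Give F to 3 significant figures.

F = 0.463

Trapezoidal AUC_0→8.25 (intramuscular injection):
  [0→0.25]: (0.0+99.3)/2 × 0.25 = 12.4125
  [0.25→2.25]: (99.3+262.7)/2 × 2 = 362.0
  [2.25→8.25]: (262.7+44.3)/2 × 6 = 921.0
  Sum = 1295.4125 ng/mL·h
Tail: C_last/k_e = 44.3/0.344 = 128.779
AUC_0→∞ (intramuscular injection) = 1295.4125 + 128.779 = 1424.1915 ng/mL·h
F = (AUC_ev/D_ev)/(AUC_iv/D_iv) = (1424.1915/500)/(1230/200) = 2.848383/6.15 = 0.4632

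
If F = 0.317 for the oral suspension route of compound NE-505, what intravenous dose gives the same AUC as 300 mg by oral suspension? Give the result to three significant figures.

D_iv = 95.1 mg

Systemic exposure from an extravascular dose = F × D_ev, so the equivalent IV dose is F × D_ev.
D_iv = F × D_ev = 0.317 × 300 = 95.1 mg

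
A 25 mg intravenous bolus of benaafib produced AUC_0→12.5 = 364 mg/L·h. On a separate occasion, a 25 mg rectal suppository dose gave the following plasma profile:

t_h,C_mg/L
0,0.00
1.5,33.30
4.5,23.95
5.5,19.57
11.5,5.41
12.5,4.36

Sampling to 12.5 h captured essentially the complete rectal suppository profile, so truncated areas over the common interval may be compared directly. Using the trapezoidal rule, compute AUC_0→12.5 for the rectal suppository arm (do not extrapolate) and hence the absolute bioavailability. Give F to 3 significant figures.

F = 0.584

Trapezoidal AUC_0→12.5 (rectal suppository):
  [0→1.5]: (0.00+33.30)/2 × 1.5 = 24.975
  [1.5→4.5]: (33.30+23.95)/2 × 3 = 85.875
  [4.5→5.5]: (23.95+19.57)/2 × 1 = 21.76
  [5.5→11.5]: (19.57+5.41)/2 × 6 = 74.94
  [11.5→12.5]: (5.41+4.36)/2 × 1 = 4.885
  Sum = 212.435 mg/L·h
F = (AUC_ev/D_ev)/(AUC_iv/D_iv) = (212.435/25)/(364/25) = 8.4974/14.56 = 0.5836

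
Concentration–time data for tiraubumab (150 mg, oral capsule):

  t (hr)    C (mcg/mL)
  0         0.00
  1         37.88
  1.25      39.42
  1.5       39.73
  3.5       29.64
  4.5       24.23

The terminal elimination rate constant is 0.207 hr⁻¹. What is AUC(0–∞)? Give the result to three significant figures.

Trapezoidal AUC_0→4.5:
  [0→1]: (0.00+37.88)/2 × 1 = 18.94
  [1→1.25]: (37.88+39.42)/2 × 0.25 = 9.6625
  [1.25→1.5]: (39.42+39.73)/2 × 0.25 = 9.89375
  [1.5→3.5]: (39.73+29.64)/2 × 2 = 69.37
  [3.5→4.5]: (29.64+24.23)/2 × 1 = 26.935
  Sum = 134.80125 mcg/mL·hr
Extrapolated tail: C_last / k_e = 24.23 / 0.207 = 117.053
AUC_0→∞ = 134.80125 + 117.053 = 251.85425 mcg/mL·hr

AUC = 252 mcg/mL·hr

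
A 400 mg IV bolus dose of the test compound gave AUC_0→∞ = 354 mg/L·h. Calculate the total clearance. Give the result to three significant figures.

CL = 1.13 L/h

CL = Dose_iv / AUC_0→∞
   = 400 / 354 = 1.12994 L/h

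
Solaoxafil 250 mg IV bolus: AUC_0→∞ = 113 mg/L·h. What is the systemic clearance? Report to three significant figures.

CL = Dose_iv / AUC_0→∞
   = 250 / 113 = 2.21239 L/h

CL = 2.21 L/h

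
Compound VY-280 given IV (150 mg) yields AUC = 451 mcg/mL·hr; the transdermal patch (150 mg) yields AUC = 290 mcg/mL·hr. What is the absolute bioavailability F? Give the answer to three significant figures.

F = (AUC_ev / D_ev) / (AUC_iv / D_iv)
  = (290/150) / (451/150)
  = 1.93333 / 3.00667 = 0.6430

F = 0.643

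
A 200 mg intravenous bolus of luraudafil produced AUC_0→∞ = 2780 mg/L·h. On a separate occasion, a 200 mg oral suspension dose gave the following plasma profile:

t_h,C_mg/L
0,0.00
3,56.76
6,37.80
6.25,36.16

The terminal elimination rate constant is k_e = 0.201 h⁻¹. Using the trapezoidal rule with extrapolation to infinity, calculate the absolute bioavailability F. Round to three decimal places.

F = 0.150

Trapezoidal AUC_0→6.25 (oral suspension):
  [0→3]: (0.00+56.76)/2 × 3 = 85.14
  [3→6]: (56.76+37.80)/2 × 3 = 141.84
  [6→6.25]: (37.80+36.16)/2 × 0.25 = 9.245
  Sum = 236.225 mg/L·h
Tail: C_last/k_e = 36.16/0.201 = 179.900
AUC_0→∞ (oral suspension) = 236.225 + 179.900 = 416.125 mg/L·h
F = (AUC_ev/D_ev)/(AUC_iv/D_iv) = (416.125/200)/(2780/200) = 2.080625/13.9 = 0.1497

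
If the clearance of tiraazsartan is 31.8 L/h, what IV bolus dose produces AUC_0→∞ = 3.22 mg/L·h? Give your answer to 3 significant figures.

Dose = 102 mg

Dose_iv = CL × AUC_0→∞
     = 31.8 × 3.22 = 102.396 mg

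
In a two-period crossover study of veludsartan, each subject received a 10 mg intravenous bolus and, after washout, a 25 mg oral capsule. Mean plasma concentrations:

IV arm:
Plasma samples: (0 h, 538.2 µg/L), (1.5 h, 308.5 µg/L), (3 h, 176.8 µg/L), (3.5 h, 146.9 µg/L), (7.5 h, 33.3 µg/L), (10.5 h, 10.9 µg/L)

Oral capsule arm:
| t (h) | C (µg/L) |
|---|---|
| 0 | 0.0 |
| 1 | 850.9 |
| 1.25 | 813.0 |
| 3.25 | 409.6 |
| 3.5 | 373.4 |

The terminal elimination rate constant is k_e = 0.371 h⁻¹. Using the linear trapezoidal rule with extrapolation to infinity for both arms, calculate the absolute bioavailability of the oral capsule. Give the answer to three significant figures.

Trapezoidal AUC_0→10.5 (IV):
  [0→1.5]: (538.2+308.5)/2 × 1.5 = 635.025
  [1.5→3]: (308.5+176.8)/2 × 1.5 = 363.975
  [3→3.5]: (176.8+146.9)/2 × 0.5 = 80.925
  [3.5→7.5]: (146.9+33.3)/2 × 4 = 360.4
  [7.5→10.5]: (33.3+10.9)/2 × 3 = 66.3
  Sum = 1506.625 µg/L·h
IV tail: 10.9/0.371 = 29.380; AUC_iv,0→∞ = 1506.625 + 29.380 = 1536.005 µg/L·h
Trapezoidal AUC_0→3.5 (oral capsule):
  [0→1]: (0.0+850.9)/2 × 1 = 425.45
  [1→1.25]: (850.9+813.0)/2 × 0.25 = 207.9875
  [1.25→3.25]: (813.0+409.6)/2 × 2 = 1222.6
  [3.25→3.5]: (409.6+373.4)/2 × 0.25 = 97.875
  Sum = 1953.9125 µg/L·h
oral capsule tail: 373.4/0.371 = 1006.469; AUC_ev,0→∞ = 1953.9125 + 1006.469 = 2960.3815 µg/L·h
F = (AUC_ev/D_ev)/(AUC_iv/D_iv) = (2960.3815/25)/(1536.005/10) = 118.41526/153.6005 = 0.7709

F = 0.771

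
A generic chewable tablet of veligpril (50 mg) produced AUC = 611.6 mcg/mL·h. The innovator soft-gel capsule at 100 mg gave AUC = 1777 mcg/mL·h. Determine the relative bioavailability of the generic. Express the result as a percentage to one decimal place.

F_rel = (AUC_test/D_test) / (AUC_ref/D_ref)
      = (611.6/50) / (1777/100)
      = 12.232 / 17.77 = 0.6884 = 68.84%

F_rel = 68.8%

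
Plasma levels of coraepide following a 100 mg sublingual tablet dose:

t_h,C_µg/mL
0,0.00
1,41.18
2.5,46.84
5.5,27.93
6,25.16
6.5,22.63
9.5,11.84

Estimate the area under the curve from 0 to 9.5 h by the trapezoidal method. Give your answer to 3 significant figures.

Trapezoidal AUC_0→9.5:
  [0→1]: (0.00+41.18)/2 × 1 = 20.59
  [1→2.5]: (41.18+46.84)/2 × 1.5 = 66.015
  [2.5→5.5]: (46.84+27.93)/2 × 3 = 112.155
  [5.5→6]: (27.93+25.16)/2 × 0.5 = 13.2725
  [6→6.5]: (25.16+22.63)/2 × 0.5 = 11.9475
  [6.5→9.5]: (22.63+11.84)/2 × 3 = 51.705
  Sum = 275.685 µg/mL·h

AUC = 276 µg/mL·h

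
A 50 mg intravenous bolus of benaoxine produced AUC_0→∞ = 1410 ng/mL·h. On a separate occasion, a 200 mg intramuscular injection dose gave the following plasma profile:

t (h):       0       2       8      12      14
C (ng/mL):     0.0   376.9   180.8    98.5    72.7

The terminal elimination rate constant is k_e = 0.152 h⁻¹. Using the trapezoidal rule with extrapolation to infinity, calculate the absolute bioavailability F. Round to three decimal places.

Trapezoidal AUC_0→14 (intramuscular injection):
  [0→2]: (0.0+376.9)/2 × 2 = 376.9
  [2→8]: (376.9+180.8)/2 × 6 = 1673.1
  [8→12]: (180.8+98.5)/2 × 4 = 558.6
  [12→14]: (98.5+72.7)/2 × 2 = 171.2
  Sum = 2779.8 ng/mL·h
Tail: C_last/k_e = 72.7/0.152 = 478.289
AUC_0→∞ (intramuscular injection) = 2779.8 + 478.289 = 3258.089 ng/mL·h
F = (AUC_ev/D_ev)/(AUC_iv/D_iv) = (3258.089/200)/(1410/50) = 16.290445/28.2 = 0.5777

F = 0.578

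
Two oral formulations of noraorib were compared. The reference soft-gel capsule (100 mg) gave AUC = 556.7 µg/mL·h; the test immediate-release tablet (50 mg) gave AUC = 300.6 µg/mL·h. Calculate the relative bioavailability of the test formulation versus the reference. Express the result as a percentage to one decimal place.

F_rel = (AUC_test/D_test) / (AUC_ref/D_ref)
      = (300.6/50) / (556.7/100)
      = 6.012 / 5.567 = 1.0799 = 107.99%

F_rel = 108.0%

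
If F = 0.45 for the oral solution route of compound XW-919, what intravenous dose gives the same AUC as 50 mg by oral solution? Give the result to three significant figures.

Systemic exposure from an extravascular dose = F × D_ev, so the equivalent IV dose is F × D_ev.
D_iv = F × D_ev = 0.45 × 50 = 22.5 mg

D_iv = 22.5 mg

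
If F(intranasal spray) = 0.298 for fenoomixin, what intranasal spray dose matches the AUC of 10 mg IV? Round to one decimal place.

D_intranasal = 33.6 mg

For equal systemic exposure: F × D_ev = D_iv
D_ev = D_iv / F = 10 / 0.298 = 33.557 mg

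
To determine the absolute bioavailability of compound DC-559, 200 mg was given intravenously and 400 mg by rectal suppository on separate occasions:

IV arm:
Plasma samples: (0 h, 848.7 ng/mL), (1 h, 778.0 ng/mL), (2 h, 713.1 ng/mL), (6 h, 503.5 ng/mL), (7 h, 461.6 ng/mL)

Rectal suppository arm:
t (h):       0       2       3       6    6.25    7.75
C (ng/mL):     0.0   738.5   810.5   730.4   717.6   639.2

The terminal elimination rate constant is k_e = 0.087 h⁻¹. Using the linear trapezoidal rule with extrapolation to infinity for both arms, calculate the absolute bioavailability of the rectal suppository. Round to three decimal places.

Trapezoidal AUC_0→7 (IV):
  [0→1]: (848.7+778.0)/2 × 1 = 813.35
  [1→2]: (778.0+713.1)/2 × 1 = 745.55
  [2→6]: (713.1+503.5)/2 × 4 = 2433.2
  [6→7]: (503.5+461.6)/2 × 1 = 482.55
  Sum = 4474.65 ng/mL·h
IV tail: 461.6/0.087 = 5305.747; AUC_iv,0→∞ = 4474.65 + 5305.747 = 9780.397 ng/mL·h
Trapezoidal AUC_0→7.75 (rectal suppository):
  [0→2]: (0.0+738.5)/2 × 2 = 738.5
  [2→3]: (738.5+810.5)/2 × 1 = 774.5
  [3→6]: (810.5+730.4)/2 × 3 = 2311.35
  [6→6.25]: (730.4+717.6)/2 × 0.25 = 181.0
  [6.25→7.75]: (717.6+639.2)/2 × 1.5 = 1017.6
  Sum = 5022.95 ng/mL·h
rectal suppository tail: 639.2/0.087 = 7347.126; AUC_ev,0→∞ = 5022.95 + 7347.126 = 12370.076 ng/mL·h
F = (AUC_ev/D_ev)/(AUC_iv/D_iv) = (12370.076/400)/(9780.397/200) = 30.92519/48.901985 = 0.6324

F = 0.632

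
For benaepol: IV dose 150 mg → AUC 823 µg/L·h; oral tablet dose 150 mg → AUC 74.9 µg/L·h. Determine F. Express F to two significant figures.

F = 0.091

F = (AUC_ev / D_ev) / (AUC_iv / D_iv)
  = (74.9/150) / (823/150)
  = 0.499333 / 5.48667 = 0.0910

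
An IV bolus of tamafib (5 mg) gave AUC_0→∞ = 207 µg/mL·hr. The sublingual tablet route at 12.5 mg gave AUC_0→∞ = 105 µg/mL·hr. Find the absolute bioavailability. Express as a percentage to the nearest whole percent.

F = (AUC_ev / D_ev) / (AUC_iv / D_iv)
  = (105/12.5) / (207/5)
  = 8.4 / 41.4 = 0.2029
  = 20.29%

F = 20%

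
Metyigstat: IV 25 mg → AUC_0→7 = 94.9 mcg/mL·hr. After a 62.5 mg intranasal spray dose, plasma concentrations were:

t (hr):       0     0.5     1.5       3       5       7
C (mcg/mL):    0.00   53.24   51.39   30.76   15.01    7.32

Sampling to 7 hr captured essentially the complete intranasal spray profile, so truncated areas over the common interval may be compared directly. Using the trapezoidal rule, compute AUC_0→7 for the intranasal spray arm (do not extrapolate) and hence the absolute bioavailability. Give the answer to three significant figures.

Trapezoidal AUC_0→7 (intranasal spray):
  [0→0.5]: (0.00+53.24)/2 × 0.5 = 13.31
  [0.5→1.5]: (53.24+51.39)/2 × 1 = 52.315
  [1.5→3]: (51.39+30.76)/2 × 1.5 = 61.6125
  [3→5]: (30.76+15.01)/2 × 2 = 45.77
  [5→7]: (15.01+7.32)/2 × 2 = 22.33
  Sum = 195.3375 mcg/mL·hr
F = (AUC_ev/D_ev)/(AUC_iv/D_iv) = (195.3375/62.5)/(94.9/25) = 3.1254/3.796 = 0.8233

F = 0.823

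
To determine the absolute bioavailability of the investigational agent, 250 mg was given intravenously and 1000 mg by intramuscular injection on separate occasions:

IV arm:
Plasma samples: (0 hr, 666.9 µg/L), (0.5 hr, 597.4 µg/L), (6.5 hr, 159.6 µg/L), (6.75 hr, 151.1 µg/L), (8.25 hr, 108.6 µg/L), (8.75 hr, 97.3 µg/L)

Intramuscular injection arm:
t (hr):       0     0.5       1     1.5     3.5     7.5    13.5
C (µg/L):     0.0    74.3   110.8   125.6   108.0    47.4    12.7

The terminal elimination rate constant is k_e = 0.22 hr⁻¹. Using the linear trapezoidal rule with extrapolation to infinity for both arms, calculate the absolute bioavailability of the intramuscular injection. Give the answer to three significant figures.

Trapezoidal AUC_0→8.75 (IV):
  [0→0.5]: (666.9+597.4)/2 × 0.5 = 316.075
  [0.5→6.5]: (597.4+159.6)/2 × 6 = 2271.0
  [6.5→6.75]: (159.6+151.1)/2 × 0.25 = 38.8375
  [6.75→8.25]: (151.1+108.6)/2 × 1.5 = 194.775
  [8.25→8.75]: (108.6+97.3)/2 × 0.5 = 51.475
  Sum = 2872.1625 µg/L·hr
IV tail: 97.3/0.22 = 442.273; AUC_iv,0→∞ = 2872.1625 + 442.273 = 3314.4355 µg/L·hr
Trapezoidal AUC_0→13.5 (intramuscular injection):
  [0→0.5]: (0.0+74.3)/2 × 0.5 = 18.575
  [0.5→1]: (74.3+110.8)/2 × 0.5 = 46.275
  [1→1.5]: (110.8+125.6)/2 × 0.5 = 59.1
  [1.5→3.5]: (125.6+108.0)/2 × 2 = 233.6
  [3.5→7.5]: (108.0+47.4)/2 × 4 = 310.8
  [7.5→13.5]: (47.4+12.7)/2 × 6 = 180.3
  Sum = 848.65 µg/L·hr
intramuscular injection tail: 12.7/0.22 = 57.727; AUC_ev,0→∞ = 848.65 + 57.727 = 906.377 µg/L·hr
F = (AUC_ev/D_ev)/(AUC_iv/D_iv) = (906.377/1000)/(3314.4355/250) = 0.906377/13.257742 = 0.0684

F = 0.0684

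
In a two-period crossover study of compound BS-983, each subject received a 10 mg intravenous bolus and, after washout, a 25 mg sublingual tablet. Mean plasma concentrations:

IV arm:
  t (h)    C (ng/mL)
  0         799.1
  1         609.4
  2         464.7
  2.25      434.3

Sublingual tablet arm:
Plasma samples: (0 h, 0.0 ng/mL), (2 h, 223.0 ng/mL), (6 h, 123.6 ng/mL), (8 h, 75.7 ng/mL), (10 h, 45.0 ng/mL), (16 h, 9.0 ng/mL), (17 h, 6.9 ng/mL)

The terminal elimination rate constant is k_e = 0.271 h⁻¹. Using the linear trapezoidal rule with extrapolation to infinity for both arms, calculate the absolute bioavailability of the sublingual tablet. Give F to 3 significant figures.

F = 0.194

Trapezoidal AUC_0→2.25 (IV):
  [0→1]: (799.1+609.4)/2 × 1 = 704.25
  [1→2]: (609.4+464.7)/2 × 1 = 537.05
  [2→2.25]: (464.7+434.3)/2 × 0.25 = 112.375
  Sum = 1353.675 ng/mL·h
IV tail: 434.3/0.271 = 1602.583; AUC_iv,0→∞ = 1353.675 + 1602.583 = 2956.258 ng/mL·h
Trapezoidal AUC_0→17 (sublingual tablet):
  [0→2]: (0.0+223.0)/2 × 2 = 223.0
  [2→6]: (223.0+123.6)/2 × 4 = 693.2
  [6→8]: (123.6+75.7)/2 × 2 = 199.3
  [8→10]: (75.7+45.0)/2 × 2 = 120.7
  [10→16]: (45.0+9.0)/2 × 6 = 162.0
  [16→17]: (9.0+6.9)/2 × 1 = 7.95
  Sum = 1406.15 ng/mL·h
sublingual tablet tail: 6.9/0.271 = 25.461; AUC_ev,0→∞ = 1406.15 + 25.461 = 1431.611 ng/mL·h
F = (AUC_ev/D_ev)/(AUC_iv/D_iv) = (1431.611/25)/(2956.258/10) = 57.26444/295.6258 = 0.1937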